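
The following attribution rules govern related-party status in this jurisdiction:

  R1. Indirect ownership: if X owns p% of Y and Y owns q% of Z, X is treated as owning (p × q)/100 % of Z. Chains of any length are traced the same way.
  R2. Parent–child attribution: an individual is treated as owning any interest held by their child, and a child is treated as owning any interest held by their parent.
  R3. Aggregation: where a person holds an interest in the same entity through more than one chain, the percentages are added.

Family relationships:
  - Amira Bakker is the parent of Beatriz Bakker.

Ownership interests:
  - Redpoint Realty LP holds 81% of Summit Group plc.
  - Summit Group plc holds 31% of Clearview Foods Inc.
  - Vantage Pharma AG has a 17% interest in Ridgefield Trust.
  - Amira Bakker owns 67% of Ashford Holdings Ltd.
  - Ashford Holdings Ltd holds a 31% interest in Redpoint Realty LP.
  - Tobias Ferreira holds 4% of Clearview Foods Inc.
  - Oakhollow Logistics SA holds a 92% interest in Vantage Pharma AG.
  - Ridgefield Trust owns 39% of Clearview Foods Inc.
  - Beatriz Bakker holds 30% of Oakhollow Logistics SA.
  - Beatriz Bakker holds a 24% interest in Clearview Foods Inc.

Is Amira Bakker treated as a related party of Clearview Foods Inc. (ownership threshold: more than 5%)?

By parent–child attribution (R2), Amira Bakker is treated as owning Beatriz Bakker's 30% interest in Oakhollow Logistics SA.
By parent–child attribution (R2), Amira Bakker is treated as owning Beatriz Bakker's 24% interest in Clearview Foods Inc.
Chain via Ashford Holdings Ltd → Redpoint Realty LP → Summit Group plc (R1): 67% × 31% × 81% × 31% = 5.215347% of Clearview Foods Inc.
Chain via Oakhollow Logistics SA → Vantage Pharma AG → Ridgefield Trust (R1): 30% × 92% × 17% × 39% = 1.82988% of Clearview Foods Inc.
Direct interest in Clearview Foods Inc: 24%.
Aggregating (R3): 5.215347% + 1.82988% + 24% = 31.045227%.
31.045227% exceeds the 5% threshold, so Amira is a related party to Clearview Foods Inc.

Yes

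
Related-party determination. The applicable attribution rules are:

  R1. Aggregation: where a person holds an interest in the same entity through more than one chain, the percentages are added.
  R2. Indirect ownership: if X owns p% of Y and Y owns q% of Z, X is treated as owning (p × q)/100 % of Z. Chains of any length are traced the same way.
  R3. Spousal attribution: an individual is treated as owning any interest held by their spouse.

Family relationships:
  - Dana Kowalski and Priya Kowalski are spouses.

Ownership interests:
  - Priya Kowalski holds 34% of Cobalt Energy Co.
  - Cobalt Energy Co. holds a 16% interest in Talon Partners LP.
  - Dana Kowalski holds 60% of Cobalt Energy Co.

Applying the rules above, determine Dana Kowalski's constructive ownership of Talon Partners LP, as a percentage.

15.04%

By spousal attribution (R3), Dana Kowalski is treated as also owning Priya Kowalski's interest in Cobalt Energy Co, giving 60% + 34% = 94%.
Chain via Cobalt Energy Co. (R2): 94% × 16% = 15.04% of Talon Partners LP.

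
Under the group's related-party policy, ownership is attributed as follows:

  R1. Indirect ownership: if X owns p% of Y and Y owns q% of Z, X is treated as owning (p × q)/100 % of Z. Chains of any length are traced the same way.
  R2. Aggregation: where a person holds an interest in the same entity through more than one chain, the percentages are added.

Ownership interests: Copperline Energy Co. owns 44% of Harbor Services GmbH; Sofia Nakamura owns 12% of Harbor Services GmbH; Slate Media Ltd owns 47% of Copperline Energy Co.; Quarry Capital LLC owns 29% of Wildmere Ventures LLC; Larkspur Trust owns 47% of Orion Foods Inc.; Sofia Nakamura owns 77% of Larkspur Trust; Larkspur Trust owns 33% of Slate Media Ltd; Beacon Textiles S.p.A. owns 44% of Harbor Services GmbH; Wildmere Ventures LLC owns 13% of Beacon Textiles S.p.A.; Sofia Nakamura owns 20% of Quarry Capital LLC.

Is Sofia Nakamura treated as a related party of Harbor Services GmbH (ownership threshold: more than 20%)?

Chain via Larkspur Trust → Slate Media Ltd → Copperline Energy Co. (R1): 77% × 33% × 47% × 44% = 5.254788% of Harbor Services GmbH.
Chain via Quarry Capital LLC → Wildmere Ventures LLC → Beacon Textiles S.p.A. (R1): 20% × 29% × 13% × 44% = 0.33176% of Harbor Services GmbH.
Direct interest in Harbor Services GmbH: 12%.
Aggregating (R2): 5.254788% + 0.33176% + 12% = 17.586548%.
17.586548% does not exceed the 20% threshold, so Sofia is not a related party to Harbor Services GmbH.

No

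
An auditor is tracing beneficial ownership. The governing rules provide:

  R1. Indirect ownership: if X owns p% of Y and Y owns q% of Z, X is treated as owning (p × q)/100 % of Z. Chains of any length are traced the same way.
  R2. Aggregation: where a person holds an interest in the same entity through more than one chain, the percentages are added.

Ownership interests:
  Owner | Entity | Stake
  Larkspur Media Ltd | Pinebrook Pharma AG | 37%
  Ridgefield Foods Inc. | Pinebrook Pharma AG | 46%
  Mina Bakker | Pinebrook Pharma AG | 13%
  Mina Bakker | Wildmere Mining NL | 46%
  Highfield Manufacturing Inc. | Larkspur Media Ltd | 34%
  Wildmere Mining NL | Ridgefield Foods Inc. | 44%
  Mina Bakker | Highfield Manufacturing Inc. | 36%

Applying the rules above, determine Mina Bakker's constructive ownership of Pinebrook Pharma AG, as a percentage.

26.8392%

Chain via Highfield Manufacturing Inc. → Larkspur Media Ltd (R1): 36% × 34% × 37% = 4.5288% of Pinebrook Pharma AG.
Chain via Wildmere Mining NL → Ridgefield Foods Inc. (R1): 46% × 44% × 46% = 9.3104% of Pinebrook Pharma AG.
Direct interest in Pinebrook Pharma AG: 13%.
Aggregating (R2): 4.5288% + 9.3104% + 13% = 26.8392%.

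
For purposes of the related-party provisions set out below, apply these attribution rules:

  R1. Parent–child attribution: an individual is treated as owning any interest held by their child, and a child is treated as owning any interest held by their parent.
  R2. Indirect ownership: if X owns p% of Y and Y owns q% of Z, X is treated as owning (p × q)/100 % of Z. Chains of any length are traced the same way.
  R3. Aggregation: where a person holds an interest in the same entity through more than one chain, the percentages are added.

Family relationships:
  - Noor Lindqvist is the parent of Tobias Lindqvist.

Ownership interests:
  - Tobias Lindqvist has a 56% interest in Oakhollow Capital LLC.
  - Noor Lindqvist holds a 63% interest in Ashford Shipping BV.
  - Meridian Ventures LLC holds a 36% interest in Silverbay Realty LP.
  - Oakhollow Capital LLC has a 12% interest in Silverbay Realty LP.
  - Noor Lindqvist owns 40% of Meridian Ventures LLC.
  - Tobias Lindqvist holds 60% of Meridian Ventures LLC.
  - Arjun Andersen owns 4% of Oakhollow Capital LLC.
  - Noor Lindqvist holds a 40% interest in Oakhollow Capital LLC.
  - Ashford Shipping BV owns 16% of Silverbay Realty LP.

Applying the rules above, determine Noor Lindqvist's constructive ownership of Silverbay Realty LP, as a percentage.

57.6%

By parent–child attribution (R1), Noor Lindqvist is treated as also owning Tobias Lindqvist's interest in Meridian Ventures LLC, giving 40% + 60% = 100%.
By parent–child attribution (R1), Noor Lindqvist is treated as also owning Tobias Lindqvist's interest in Oakhollow Capital LLC, giving 40% + 56% = 96%.
Chain via Meridian Ventures LLC (R2): 100% × 36% = 36% of Silverbay Realty LP.
Chain via Ashford Shipping BV (R2): 63% × 16% = 10.08% of Silverbay Realty LP.
Chain via Oakhollow Capital LLC (R2): 96% × 12% = 11.52% of Silverbay Realty LP.
Aggregating (R3): 36% + 10.08% + 11.52% = 57.6%.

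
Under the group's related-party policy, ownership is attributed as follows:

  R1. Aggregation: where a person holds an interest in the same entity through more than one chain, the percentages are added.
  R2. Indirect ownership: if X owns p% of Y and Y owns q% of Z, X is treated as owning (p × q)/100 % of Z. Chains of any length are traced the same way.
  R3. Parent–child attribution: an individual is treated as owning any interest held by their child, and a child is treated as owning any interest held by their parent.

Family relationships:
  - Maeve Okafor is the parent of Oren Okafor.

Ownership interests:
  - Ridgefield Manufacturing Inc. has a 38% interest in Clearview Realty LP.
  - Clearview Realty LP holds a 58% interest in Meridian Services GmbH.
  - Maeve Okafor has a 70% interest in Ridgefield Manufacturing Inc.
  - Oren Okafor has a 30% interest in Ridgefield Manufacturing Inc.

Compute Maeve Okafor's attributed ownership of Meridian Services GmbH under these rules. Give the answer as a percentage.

By parent–child attribution (R3), Maeve Okafor is treated as also owning Oren Okafor's interest in Ridgefield Manufacturing Inc, giving 70% + 30% = 100%.
Chain via Ridgefield Manufacturing Inc. → Clearview Realty LP (R2): 100% × 38% × 58% = 22.04% of Meridian Services GmbH.

22.04%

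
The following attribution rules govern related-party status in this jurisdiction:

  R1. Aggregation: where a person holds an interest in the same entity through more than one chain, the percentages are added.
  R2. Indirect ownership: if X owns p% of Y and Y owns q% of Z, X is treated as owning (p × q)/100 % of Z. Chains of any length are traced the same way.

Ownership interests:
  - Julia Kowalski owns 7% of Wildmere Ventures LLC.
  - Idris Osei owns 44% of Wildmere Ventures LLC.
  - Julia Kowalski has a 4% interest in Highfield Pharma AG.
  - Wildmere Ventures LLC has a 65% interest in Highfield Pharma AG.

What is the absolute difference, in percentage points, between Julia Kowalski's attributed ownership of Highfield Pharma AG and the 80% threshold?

71.45

Chain via Wildmere Ventures LLC (R2): 7% × 65% = 4.55% of Highfield Pharma AG.
Direct interest in Highfield Pharma AG: 4%.
Aggregating (R1): 4.55% + 4% = 8.55%.
8.55% falls short of the 80% threshold by 71.45 percentage points.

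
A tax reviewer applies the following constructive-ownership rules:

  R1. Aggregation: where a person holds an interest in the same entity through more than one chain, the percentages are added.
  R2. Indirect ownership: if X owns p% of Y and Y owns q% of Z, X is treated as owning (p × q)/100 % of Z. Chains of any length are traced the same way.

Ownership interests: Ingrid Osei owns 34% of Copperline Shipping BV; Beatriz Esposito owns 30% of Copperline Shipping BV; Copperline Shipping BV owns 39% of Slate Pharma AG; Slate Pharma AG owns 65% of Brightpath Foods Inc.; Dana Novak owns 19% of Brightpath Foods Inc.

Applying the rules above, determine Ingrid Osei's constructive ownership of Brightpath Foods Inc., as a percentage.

8.619%

Chain via Copperline Shipping BV → Slate Pharma AG (R2): 34% × 39% × 65% = 8.619% of Brightpath Foods Inc.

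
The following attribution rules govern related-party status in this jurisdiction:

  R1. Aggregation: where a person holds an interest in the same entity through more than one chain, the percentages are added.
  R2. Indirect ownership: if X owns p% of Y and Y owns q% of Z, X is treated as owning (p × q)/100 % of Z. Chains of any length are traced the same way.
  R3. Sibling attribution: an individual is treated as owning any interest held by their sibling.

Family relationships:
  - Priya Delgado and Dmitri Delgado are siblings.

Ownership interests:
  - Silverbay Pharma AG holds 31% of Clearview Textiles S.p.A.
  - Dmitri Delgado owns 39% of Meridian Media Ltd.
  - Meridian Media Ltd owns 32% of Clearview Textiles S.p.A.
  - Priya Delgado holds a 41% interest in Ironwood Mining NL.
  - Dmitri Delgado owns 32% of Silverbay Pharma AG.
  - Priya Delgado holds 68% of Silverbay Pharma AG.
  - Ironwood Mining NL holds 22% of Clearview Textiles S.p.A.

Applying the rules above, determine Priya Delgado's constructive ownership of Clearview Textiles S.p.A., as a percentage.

By sibling attribution (R3), Priya Delgado is treated as also owning Dmitri Delgado's interest in Silverbay Pharma AG, giving 68% + 32% = 100%.
By sibling attribution (R3), Priya Delgado is treated as owning Dmitri Delgado's 39% interest in Meridian Media Ltd.
Chain via Ironwood Mining NL (R2): 41% × 22% = 9.02% of Clearview Textiles S.p.A.
Chain via Silverbay Pharma AG (R2): 100% × 31% = 31% of Clearview Textiles S.p.A.
Chain via Meridian Media Ltd (R2): 39% × 32% = 12.48% of Clearview Textiles S.p.A.
Aggregating (R1): 9.02% + 31% + 12.48% = 52.5%.

52.5%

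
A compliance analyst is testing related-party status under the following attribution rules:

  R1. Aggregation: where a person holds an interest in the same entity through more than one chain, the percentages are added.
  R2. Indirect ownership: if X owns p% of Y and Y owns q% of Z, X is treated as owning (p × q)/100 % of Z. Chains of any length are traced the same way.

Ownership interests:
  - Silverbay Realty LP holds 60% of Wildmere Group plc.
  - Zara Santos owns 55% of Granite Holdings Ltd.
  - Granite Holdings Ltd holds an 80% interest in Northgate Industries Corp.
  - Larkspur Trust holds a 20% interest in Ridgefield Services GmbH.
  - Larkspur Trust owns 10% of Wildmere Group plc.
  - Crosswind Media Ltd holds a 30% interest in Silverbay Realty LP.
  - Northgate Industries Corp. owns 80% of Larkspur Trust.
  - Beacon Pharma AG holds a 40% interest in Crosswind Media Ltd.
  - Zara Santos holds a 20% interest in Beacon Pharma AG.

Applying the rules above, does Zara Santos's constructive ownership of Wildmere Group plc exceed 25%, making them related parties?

No

Chain via Beacon Pharma AG → Crosswind Media Ltd → Silverbay Realty LP (R2): 20% × 40% × 30% × 60% = 1.44% of Wildmere Group plc.
Chain via Granite Holdings Ltd → Northgate Industries Corp. → Larkspur Trust (R2): 55% × 80% × 80% × 10% = 3.52% of Wildmere Group plc.
Aggregating (R1): 1.44% + 3.52% = 4.96%.
4.96% does not exceed the 25% threshold, so Zara is not a related party to Wildmere Group plc.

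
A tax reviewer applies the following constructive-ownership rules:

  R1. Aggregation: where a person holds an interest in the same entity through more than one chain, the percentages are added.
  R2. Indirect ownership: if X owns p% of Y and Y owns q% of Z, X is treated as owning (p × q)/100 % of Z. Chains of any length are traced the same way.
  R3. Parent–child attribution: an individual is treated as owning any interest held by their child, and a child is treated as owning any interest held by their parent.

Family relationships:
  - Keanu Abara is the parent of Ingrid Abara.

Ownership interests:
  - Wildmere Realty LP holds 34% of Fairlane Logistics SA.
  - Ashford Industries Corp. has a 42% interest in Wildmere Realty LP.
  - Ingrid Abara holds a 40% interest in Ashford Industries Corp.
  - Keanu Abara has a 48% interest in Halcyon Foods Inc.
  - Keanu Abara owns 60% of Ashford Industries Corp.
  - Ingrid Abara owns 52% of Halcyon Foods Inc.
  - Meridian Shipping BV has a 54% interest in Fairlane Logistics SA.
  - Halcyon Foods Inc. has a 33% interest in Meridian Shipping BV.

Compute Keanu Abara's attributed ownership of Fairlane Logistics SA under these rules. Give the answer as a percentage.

32.1%

By parent–child attribution (R3), Keanu Abara is treated as also owning Ingrid Abara's interest in Ashford Industries Corp, giving 60% + 40% = 100%.
By parent–child attribution (R3), Keanu Abara is treated as also owning Ingrid Abara's interest in Halcyon Foods Inc, giving 48% + 52% = 100%.
Chain via Ashford Industries Corp. → Wildmere Realty LP (R2): 100% × 42% × 34% = 14.28% of Fairlane Logistics SA.
Chain via Halcyon Foods Inc. → Meridian Shipping BV (R2): 100% × 33% × 54% = 17.82% of Fairlane Logistics SA.
Aggregating (R1): 14.28% + 17.82% = 32.1%.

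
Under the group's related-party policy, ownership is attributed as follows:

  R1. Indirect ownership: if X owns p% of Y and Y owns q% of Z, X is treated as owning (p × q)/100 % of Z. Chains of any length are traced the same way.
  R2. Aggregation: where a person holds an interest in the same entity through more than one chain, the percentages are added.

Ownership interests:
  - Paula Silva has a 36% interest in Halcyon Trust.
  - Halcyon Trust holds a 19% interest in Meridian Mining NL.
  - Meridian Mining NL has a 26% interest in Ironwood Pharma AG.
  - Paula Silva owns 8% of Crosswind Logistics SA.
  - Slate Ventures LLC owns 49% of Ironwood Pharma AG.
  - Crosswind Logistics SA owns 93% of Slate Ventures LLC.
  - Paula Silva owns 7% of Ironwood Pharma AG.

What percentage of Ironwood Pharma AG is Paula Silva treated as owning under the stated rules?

Chain via Halcyon Trust → Meridian Mining NL (R1): 36% × 19% × 26% = 1.7784% of Ironwood Pharma AG.
Chain via Crosswind Logistics SA → Slate Ventures LLC (R1): 8% × 93% × 49% = 3.6456% of Ironwood Pharma AG.
Direct interest in Ironwood Pharma AG: 7%.
Aggregating (R2): 1.7784% + 3.6456% + 7% = 12.424%.

12.424%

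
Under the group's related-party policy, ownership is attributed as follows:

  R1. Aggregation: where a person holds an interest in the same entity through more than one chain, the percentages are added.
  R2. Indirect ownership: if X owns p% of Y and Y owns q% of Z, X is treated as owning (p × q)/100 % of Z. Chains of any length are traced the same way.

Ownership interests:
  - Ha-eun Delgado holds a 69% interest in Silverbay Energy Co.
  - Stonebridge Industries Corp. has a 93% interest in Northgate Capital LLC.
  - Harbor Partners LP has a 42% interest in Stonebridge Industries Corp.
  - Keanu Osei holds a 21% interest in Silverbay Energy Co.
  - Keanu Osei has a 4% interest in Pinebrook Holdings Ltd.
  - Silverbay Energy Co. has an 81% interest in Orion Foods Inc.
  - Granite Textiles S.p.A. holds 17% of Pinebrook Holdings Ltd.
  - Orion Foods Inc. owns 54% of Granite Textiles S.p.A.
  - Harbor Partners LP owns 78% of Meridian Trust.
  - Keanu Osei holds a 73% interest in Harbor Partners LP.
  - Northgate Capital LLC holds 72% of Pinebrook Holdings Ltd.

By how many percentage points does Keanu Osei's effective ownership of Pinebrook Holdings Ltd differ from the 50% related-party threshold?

23.908546

Chain via Silverbay Energy Co. → Orion Foods Inc. → Granite Textiles S.p.A. (R2): 21% × 81% × 54% × 17% = 1.561518% of Pinebrook Holdings Ltd.
Chain via Harbor Partners LP → Stonebridge Industries Corp. → Northgate Capital LLC (R2): 73% × 42% × 93% × 72% = 20.529936% of Pinebrook Holdings Ltd.
Direct interest in Pinebrook Holdings Ltd: 4%.
Aggregating (R1): 1.561518% + 20.529936% + 4% = 26.091454%.
26.091454% falls short of the 50% threshold by 23.908546 percentage points.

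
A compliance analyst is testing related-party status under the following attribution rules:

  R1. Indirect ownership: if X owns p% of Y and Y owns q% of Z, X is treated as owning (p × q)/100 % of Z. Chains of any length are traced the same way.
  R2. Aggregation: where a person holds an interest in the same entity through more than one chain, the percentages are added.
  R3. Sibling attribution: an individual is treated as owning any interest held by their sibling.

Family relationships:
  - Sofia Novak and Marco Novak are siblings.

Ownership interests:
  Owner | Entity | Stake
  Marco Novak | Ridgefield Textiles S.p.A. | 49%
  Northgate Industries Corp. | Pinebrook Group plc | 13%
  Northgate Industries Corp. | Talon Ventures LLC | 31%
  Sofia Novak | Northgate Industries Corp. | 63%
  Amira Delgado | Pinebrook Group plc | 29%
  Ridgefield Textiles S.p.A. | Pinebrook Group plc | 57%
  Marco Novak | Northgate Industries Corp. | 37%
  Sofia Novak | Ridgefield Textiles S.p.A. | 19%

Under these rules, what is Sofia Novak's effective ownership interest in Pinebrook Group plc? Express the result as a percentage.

51.76%

By sibling attribution (R3), Sofia Novak is treated as also owning Marco Novak's interest in Northgate Industries Corp, giving 63% + 37% = 100%.
By sibling attribution (R3), Sofia Novak is treated as also owning Marco Novak's interest in Ridgefield Textiles S.p.A, giving 19% + 49% = 68%.
Chain via Northgate Industries Corp. (R1): 100% × 13% = 13% of Pinebrook Group plc.
Chain via Ridgefield Textiles S.p.A. (R1): 68% × 57% = 38.76% of Pinebrook Group plc.
Aggregating (R2): 13% + 38.76% = 51.76%.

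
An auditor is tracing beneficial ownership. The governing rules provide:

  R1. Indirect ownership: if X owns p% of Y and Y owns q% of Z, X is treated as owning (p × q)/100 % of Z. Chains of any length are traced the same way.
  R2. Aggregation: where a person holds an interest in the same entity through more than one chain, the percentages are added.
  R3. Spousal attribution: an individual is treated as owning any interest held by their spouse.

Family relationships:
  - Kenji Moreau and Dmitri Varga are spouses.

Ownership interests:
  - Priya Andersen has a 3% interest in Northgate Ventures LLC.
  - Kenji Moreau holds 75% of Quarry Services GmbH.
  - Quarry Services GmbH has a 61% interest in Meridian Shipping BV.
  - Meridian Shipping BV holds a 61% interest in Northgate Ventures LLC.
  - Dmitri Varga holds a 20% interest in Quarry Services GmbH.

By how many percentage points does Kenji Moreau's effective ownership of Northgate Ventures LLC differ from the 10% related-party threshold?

25.3495

By spousal attribution (R3), Kenji Moreau is treated as also owning Dmitri Varga's interest in Quarry Services GmbH, giving 75% + 20% = 95%.
Chain via Quarry Services GmbH → Meridian Shipping BV (R1): 95% × 61% × 61% = 35.3495% of Northgate Ventures LLC.
35.3495% exceeds the 10% threshold by 25.3495 percentage points.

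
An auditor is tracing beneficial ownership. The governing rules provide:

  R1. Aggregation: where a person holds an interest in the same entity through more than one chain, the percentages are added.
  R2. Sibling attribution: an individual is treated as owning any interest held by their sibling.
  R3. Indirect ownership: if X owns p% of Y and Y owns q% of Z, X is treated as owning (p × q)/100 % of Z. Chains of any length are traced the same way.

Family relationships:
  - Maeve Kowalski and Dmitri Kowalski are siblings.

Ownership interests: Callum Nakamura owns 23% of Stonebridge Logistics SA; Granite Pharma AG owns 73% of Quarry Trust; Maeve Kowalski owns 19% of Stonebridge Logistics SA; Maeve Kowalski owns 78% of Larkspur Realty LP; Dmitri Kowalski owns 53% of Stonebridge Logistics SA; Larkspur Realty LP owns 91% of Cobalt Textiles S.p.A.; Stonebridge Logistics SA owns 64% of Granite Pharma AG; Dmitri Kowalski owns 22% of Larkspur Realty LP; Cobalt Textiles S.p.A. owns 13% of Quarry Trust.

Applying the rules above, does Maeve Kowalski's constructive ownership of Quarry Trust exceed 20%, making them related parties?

By sibling attribution (R2), Maeve Kowalski is treated as also owning Dmitri Kowalski's interest in Stonebridge Logistics SA, giving 19% + 53% = 72%.
By sibling attribution (R2), Maeve Kowalski is treated as also owning Dmitri Kowalski's interest in Larkspur Realty LP, giving 78% + 22% = 100%.
Chain via Stonebridge Logistics SA → Granite Pharma AG (R3): 72% × 64% × 73% = 33.6384% of Quarry Trust.
Chain via Larkspur Realty LP → Cobalt Textiles S.p.A. (R3): 100% × 91% × 13% = 11.83% of Quarry Trust.
Aggregating (R1): 33.6384% + 11.83% = 45.4684%.
45.4684% exceeds the 20% threshold, so Maeve is a related party to Quarry Trust.

Yes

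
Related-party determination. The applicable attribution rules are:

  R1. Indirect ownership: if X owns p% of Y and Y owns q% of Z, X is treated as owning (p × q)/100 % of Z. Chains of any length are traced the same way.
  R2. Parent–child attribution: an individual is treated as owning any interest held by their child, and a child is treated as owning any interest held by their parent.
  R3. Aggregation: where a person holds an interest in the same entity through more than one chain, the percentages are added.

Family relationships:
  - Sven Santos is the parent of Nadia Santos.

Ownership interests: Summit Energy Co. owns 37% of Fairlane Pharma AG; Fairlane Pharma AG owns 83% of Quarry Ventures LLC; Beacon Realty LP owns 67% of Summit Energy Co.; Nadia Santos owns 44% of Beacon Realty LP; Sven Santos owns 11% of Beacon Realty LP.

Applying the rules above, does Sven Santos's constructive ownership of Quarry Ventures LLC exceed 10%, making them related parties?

By parent–child attribution (R2), Sven Santos is treated as also owning Nadia Santos's interest in Beacon Realty LP, giving 11% + 44% = 55%.
Chain via Beacon Realty LP → Summit Energy Co. → Fairlane Pharma AG (R1): 55% × 67% × 37% × 83% = 11.316635% of Quarry Ventures LLC.
11.316635% exceeds the 10% threshold, so Sven is a related party to Quarry Ventures LLC.

Yes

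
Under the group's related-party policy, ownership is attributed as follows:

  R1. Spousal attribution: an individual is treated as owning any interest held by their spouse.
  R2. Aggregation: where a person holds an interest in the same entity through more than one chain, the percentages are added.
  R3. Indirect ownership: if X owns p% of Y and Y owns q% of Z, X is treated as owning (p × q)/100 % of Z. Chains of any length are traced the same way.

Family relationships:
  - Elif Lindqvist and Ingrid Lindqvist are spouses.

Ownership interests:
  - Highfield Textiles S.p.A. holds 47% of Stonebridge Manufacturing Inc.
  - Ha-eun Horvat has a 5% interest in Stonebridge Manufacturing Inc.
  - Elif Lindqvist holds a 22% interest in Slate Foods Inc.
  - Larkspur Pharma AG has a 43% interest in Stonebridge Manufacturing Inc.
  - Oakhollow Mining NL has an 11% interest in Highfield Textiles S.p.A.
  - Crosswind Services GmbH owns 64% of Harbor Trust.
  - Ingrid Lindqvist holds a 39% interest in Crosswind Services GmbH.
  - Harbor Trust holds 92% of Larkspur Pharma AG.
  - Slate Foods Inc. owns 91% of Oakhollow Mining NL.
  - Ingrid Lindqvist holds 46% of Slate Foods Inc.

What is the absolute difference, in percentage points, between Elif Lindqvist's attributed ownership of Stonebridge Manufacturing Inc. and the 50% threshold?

By spousal attribution (R1), Elif Lindqvist is treated as also owning Ingrid Lindqvist's interest in Slate Foods Inc, giving 22% + 46% = 68%.
By spousal attribution (R1), Elif Lindqvist is treated as owning Ingrid Lindqvist's 39% interest in Crosswind Services GmbH.
Chain via Slate Foods Inc. → Oakhollow Mining NL → Highfield Textiles S.p.A. (R3): 68% × 91% × 11% × 47% = 3.199196% of Stonebridge Manufacturing Inc.
Chain via Crosswind Services GmbH → Harbor Trust → Larkspur Pharma AG (R3): 39% × 64% × 92% × 43% = 9.874176% of Stonebridge Manufacturing Inc.
Aggregating (R2): 3.199196% + 9.874176% = 13.073372%.
13.073372% falls short of the 50% threshold by 36.926628 percentage points.

36.926628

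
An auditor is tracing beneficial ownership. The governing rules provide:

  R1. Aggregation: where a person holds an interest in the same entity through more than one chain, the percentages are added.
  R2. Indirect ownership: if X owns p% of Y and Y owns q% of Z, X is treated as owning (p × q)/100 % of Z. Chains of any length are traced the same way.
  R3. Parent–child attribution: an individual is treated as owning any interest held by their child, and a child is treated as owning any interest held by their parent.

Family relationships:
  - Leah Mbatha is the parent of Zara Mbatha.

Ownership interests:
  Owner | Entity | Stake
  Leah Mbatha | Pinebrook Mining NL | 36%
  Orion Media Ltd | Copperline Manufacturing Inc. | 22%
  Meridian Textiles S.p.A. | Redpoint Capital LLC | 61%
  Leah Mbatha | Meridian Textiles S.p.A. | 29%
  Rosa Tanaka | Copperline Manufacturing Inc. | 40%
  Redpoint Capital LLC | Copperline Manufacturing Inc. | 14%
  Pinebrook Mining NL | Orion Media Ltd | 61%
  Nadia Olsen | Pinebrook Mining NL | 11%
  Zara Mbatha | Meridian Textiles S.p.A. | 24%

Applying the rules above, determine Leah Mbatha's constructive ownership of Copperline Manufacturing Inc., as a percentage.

9.3574%

By parent–child attribution (R3), Leah Mbatha is treated as also owning Zara Mbatha's interest in Meridian Textiles S.p.A, giving 29% + 24% = 53%.
Chain via Meridian Textiles S.p.A. → Redpoint Capital LLC (R2): 53% × 61% × 14% = 4.5262% of Copperline Manufacturing Inc.
Chain via Pinebrook Mining NL → Orion Media Ltd (R2): 36% × 61% × 22% = 4.8312% of Copperline Manufacturing Inc.
Aggregating (R1): 4.5262% + 4.8312% = 9.3574%.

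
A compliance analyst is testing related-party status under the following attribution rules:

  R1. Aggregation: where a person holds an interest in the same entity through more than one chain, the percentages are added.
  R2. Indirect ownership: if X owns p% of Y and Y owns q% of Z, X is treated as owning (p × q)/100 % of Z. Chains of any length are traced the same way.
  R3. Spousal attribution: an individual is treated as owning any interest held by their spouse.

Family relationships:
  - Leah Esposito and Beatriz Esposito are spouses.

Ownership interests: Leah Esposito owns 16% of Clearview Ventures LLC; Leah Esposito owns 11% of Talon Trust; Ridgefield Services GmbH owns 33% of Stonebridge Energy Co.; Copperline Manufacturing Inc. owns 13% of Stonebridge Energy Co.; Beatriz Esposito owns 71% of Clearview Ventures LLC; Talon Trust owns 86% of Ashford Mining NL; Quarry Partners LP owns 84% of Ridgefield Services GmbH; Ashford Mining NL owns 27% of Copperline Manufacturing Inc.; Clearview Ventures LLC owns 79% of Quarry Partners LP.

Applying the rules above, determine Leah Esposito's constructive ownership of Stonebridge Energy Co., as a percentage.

19.384002%

By spousal attribution (R3), Leah Esposito is treated as also owning Beatriz Esposito's interest in Clearview Ventures LLC, giving 16% + 71% = 87%.
Chain via Clearview Ventures LLC → Quarry Partners LP → Ridgefield Services GmbH (R2): 87% × 79% × 84% × 33% = 19.051956% of Stonebridge Energy Co.
Chain via Talon Trust → Ashford Mining NL → Copperline Manufacturing Inc. (R2): 11% × 86% × 27% × 13% = 0.332046% of Stonebridge Energy Co.
Aggregating (R1): 19.051956% + 0.332046% = 19.384002%.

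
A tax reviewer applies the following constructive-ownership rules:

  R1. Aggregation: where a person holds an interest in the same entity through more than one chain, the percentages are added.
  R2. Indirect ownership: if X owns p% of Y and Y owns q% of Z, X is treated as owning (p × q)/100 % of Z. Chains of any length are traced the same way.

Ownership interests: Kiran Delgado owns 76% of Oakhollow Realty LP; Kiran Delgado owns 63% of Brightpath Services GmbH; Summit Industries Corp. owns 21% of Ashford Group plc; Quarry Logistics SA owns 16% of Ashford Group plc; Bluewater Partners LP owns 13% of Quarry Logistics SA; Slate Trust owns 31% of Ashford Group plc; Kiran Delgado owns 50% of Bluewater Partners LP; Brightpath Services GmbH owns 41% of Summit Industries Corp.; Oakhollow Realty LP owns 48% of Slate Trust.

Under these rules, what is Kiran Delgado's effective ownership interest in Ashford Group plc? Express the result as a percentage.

Chain via Oakhollow Realty LP → Slate Trust (R2): 76% × 48% × 31% = 11.3088% of Ashford Group plc.
Chain via Brightpath Services GmbH → Summit Industries Corp. (R2): 63% × 41% × 21% = 5.4243% of Ashford Group plc.
Chain via Bluewater Partners LP → Quarry Logistics SA (R2): 50% × 13% × 16% = 1.04% of Ashford Group plc.
Aggregating (R1): 11.3088% + 5.4243% + 1.04% = 17.7731%.

17.7731%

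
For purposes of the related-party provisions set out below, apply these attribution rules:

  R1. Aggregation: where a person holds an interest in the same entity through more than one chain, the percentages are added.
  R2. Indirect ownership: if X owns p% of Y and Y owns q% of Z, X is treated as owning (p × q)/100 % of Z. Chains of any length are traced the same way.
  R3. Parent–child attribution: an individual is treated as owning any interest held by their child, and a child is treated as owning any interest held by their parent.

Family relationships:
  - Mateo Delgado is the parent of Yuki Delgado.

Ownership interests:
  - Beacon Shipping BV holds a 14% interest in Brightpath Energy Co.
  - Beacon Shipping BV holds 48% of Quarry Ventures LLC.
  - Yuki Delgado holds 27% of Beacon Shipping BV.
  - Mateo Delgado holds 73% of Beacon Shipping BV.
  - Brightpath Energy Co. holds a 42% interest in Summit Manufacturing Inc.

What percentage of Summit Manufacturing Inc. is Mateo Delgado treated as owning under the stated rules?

By parent–child attribution (R3), Mateo Delgado is treated as also owning Yuki Delgado's interest in Beacon Shipping BV, giving 73% + 27% = 100%.
Chain via Beacon Shipping BV → Brightpath Energy Co. (R2): 100% × 14% × 42% = 5.88% of Summit Manufacturing Inc.

5.88%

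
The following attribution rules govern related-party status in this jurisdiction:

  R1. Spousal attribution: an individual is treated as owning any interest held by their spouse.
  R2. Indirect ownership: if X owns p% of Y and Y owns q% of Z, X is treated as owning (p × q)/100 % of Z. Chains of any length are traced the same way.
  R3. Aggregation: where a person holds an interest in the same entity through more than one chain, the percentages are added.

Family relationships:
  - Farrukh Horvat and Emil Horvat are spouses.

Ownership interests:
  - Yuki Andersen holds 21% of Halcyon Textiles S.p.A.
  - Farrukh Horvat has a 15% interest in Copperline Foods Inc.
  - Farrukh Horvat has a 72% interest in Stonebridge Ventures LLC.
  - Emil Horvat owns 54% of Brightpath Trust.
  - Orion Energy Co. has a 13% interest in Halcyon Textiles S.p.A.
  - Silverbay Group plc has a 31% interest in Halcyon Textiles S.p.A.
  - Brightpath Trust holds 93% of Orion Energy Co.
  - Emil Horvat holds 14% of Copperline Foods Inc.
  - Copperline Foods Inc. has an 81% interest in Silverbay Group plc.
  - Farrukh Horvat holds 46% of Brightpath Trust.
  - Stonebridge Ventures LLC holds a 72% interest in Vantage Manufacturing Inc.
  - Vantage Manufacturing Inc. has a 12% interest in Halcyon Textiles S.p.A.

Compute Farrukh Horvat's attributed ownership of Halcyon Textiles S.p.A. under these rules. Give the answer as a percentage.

By spousal attribution (R1), Farrukh Horvat is treated as also owning Emil Horvat's interest in Brightpath Trust, giving 46% + 54% = 100%.
By spousal attribution (R1), Farrukh Horvat is treated as also owning Emil Horvat's interest in Copperline Foods Inc, giving 15% + 14% = 29%.
Chain via Brightpath Trust → Orion Energy Co. (R2): 100% × 93% × 13% = 12.09% of Halcyon Textiles S.p.A.
Chain via Copperline Foods Inc. → Silverbay Group plc (R2): 29% × 81% × 31% = 7.2819% of Halcyon Textiles S.p.A.
Chain via Stonebridge Ventures LLC → Vantage Manufacturing Inc. (R2): 72% × 72% × 12% = 6.2208% of Halcyon Textiles S.p.A.
Aggregating (R3): 12.09% + 7.2819% + 6.2208% = 25.5927%.

25.5927%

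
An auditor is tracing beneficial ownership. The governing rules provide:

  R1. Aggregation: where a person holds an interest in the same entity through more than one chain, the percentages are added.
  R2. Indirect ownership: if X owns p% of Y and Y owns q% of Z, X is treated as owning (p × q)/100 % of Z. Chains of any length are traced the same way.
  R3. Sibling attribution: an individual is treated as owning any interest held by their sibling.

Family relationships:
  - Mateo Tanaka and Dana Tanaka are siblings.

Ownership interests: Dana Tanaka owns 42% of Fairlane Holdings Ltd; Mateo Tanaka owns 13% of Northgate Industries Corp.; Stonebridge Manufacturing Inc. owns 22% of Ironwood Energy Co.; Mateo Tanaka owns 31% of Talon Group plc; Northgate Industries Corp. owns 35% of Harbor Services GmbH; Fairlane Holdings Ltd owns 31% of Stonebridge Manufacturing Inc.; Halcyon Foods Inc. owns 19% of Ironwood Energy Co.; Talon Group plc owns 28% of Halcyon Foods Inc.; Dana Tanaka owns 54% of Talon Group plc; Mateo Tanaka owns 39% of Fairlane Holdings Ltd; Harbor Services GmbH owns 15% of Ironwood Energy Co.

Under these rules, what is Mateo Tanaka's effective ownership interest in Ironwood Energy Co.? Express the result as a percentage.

By sibling attribution (R3), Mateo Tanaka is treated as also owning Dana Tanaka's interest in Fairlane Holdings Ltd, giving 39% + 42% = 81%.
By sibling attribution (R3), Mateo Tanaka is treated as also owning Dana Tanaka's interest in Talon Group plc, giving 31% + 54% = 85%.
Chain via Northgate Industries Corp. → Harbor Services GmbH (R2): 13% × 35% × 15% = 0.6825% of Ironwood Energy Co.
Chain via Fairlane Holdings Ltd → Stonebridge Manufacturing Inc. (R2): 81% × 31% × 22% = 5.5242% of Ironwood Energy Co.
Chain via Talon Group plc → Halcyon Foods Inc. (R2): 85% × 28% × 19% = 4.522% of Ironwood Energy Co.
Aggregating (R1): 0.6825% + 5.5242% + 4.522% = 10.7287%.

10.7287%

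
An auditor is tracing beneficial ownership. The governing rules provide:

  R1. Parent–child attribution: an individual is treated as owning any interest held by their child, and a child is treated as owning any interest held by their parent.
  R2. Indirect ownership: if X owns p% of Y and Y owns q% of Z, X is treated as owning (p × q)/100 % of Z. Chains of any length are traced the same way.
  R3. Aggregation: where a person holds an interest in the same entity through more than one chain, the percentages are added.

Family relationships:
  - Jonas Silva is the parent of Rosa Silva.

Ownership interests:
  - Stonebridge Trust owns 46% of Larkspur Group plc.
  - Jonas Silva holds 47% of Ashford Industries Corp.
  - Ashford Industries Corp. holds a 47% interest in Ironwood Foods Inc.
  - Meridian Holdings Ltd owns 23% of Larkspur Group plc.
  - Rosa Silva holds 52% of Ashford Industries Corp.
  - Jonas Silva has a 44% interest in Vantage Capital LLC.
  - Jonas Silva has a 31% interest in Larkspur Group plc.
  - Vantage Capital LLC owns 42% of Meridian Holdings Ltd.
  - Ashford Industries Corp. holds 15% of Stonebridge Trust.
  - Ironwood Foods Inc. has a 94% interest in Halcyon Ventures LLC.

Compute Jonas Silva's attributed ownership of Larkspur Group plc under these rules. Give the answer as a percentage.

By parent–child attribution (R1), Jonas Silva is treated as also owning Rosa Silva's interest in Ashford Industries Corp, giving 47% + 52% = 99%.
Chain via Ashford Industries Corp. → Stonebridge Trust (R2): 99% × 15% × 46% = 6.831% of Larkspur Group plc.
Chain via Vantage Capital LLC → Meridian Holdings Ltd (R2): 44% × 42% × 23% = 4.2504% of Larkspur Group plc.
Direct interest in Larkspur Group plc: 31%.
Aggregating (R3): 6.831% + 4.2504% + 31% = 42.0814%.

42.0814%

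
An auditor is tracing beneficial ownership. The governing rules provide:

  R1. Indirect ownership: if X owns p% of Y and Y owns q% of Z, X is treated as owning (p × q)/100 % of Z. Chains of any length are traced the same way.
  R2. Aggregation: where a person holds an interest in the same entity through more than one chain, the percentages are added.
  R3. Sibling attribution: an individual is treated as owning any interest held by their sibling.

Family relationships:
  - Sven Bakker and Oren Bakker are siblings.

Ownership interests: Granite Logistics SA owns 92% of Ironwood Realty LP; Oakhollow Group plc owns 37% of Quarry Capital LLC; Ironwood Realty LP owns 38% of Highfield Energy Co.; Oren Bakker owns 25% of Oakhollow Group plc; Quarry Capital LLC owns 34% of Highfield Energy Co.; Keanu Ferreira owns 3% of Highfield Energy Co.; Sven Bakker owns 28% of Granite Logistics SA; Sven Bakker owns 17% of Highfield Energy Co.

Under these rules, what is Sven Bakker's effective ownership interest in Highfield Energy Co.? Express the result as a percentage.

By sibling attribution (R3), Sven Bakker is treated as owning Oren Bakker's 25% interest in Oakhollow Group plc.
Chain via Granite Logistics SA → Ironwood Realty LP (R1): 28% × 92% × 38% = 9.7888% of Highfield Energy Co.
Direct interest in Highfield Energy Co: 17%.
Chain via Oakhollow Group plc → Quarry Capital LLC (R1): 25% × 37% × 34% = 3.145% of Highfield Energy Co.
Aggregating (R2): 9.7888% + 17% + 3.145% = 29.9338%.

29.9338%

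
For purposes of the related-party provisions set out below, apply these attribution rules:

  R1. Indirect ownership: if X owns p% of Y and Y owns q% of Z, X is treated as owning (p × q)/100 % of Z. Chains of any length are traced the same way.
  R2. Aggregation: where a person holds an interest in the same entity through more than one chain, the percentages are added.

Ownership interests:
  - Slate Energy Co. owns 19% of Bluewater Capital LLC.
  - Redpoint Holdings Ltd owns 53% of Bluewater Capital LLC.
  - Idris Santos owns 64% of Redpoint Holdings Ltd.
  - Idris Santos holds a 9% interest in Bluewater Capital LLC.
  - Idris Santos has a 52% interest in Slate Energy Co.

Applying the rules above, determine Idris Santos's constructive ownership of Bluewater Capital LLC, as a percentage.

52.8%

Chain via Redpoint Holdings Ltd (R1): 64% × 53% = 33.92% of Bluewater Capital LLC.
Chain via Slate Energy Co. (R1): 52% × 19% = 9.88% of Bluewater Capital LLC.
Direct interest in Bluewater Capital LLC: 9%.
Aggregating (R2): 33.92% + 9.88% + 9% = 52.8%.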